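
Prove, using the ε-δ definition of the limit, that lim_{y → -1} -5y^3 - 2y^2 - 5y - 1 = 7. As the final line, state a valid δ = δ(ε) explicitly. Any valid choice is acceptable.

δ = min(2, ε/62)

Let ε > 0. We want δ > 0 such that 0 < |y + 1| < δ implies |(-5y^3 - 2y^2 - 5y - 1) − 7| < ε.
(-5y^3 - 2y^2 - 5y - 1) − 7 = -5y^3 - 2y^2 - 5y - 8 = (y + 1)(-5y^2 + 3y - 8).
So |(-5y^3 - 2y^2 - 5y - 1) − 7| = |y + 1|·|-5y^2 + 3y - 8|.
Assume first that |y + 1| < 2, so |y| < 3. Then |-5y^2 + 3y - 8| ≤ 5·3^2 + 3·3 + 8 = 62.
Hence |(-5y^3 - 2y^2 - 5y - 1) − 7| ≤ 62|y + 1| < ε provided |y + 1| < ε/62.
Choosing δ = min(2, ε/62) ensures both conditions, hence |(-5y^3 - 2y^2 - 5y - 1) − 7| < ε.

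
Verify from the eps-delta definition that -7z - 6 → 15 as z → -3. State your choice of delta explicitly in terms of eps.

delta = eps/7

Let eps > 0 be given. We need delta > 0 so that 0 < |z + 3| < delta implies |(-7z - 6) − 15| < eps.
|(-7z - 6) − 15| = |-7z - 21| = 7|z + 3|.
Thus it suffices that |z + 3| < eps/7.
Choosing delta = eps/7 gives |(-7z - 6) − 15| = 7|z + 3| < eps whenever |z + 3| < delta.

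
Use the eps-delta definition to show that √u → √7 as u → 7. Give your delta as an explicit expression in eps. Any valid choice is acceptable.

Let eps > 0 be given. We want delta > 0 such that 0 < |u − 7| < delta implies |√u − √7| < eps.
Multiplying by the conjugate, |√u − √7| = |u − 7|/(√u + √7).
Restrict delta ≤ 7 so that |u − 7| < 7 forces u > 0, and then √u + √7 > √7.
Hence |√u − √7| < |u − 7|/√7, which is < eps once |u − 7| < √7·eps.
Take delta = min(7, √7·eps). If 0 < |u − 7| < delta then u > 0 and |√u − √7| < |u − 7|/√7 < eps.

delta = min(7, √7·eps)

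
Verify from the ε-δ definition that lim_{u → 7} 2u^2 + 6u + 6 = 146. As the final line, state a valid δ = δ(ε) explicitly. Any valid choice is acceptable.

δ = min(1, ε/36)

Let ε > 0. We want δ > 0 such that 0 < |u − 7| < δ implies |(2u^2 + 6u + 6) − 146| < ε.
(2u^2 + 6u + 6) − 146 = 2u^2 + 6u - 140 = (u − 7)(2u + 20).
So |(2u^2 + 6u + 6) − 146| = |u − 7|·|2u + 20|.
Assume first that |u − 7| < 1, so |u| < 8. Then |2u + 20| ≤ 2·8 + 20 = 36.
Hence |(2u^2 + 6u + 6) − 146| ≤ 36|u − 7| < ε provided |u − 7| < ε/36.
Take δ = min(1, ε/36). Then 0 < |u − 7| < δ gives both |u − 7| < 1 and |u − 7| < ε/36, so |(2u^2 + 6u + 6) − 146| < ε.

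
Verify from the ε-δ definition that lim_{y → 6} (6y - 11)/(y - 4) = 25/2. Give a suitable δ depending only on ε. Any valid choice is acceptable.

Let ε > 0 be given. We want δ > 0 with 0 < |y − 6| < δ ⇒ |(6y - 11)/(y - 4) − (25/2)| < ε.
Combining over a common denominator, (6y - 11)/(y - 4) − (25/2) = [(6y - 11)·2 − 25·(y - 4)] / [2·(y - 4)] = -13(y − 6) / (2(y - 4)).
So |(6y - 11)/(y - 4) − (25/2)| = 13|y − 6| / (2·|y − 4|).
Restrict δ ≤ 1. Then |y − 6| < 1 gives |y − 4| = |(y − 6) + 2| ≥ 2 − 1 = 1.
Hence |(6y - 11)/(y - 4) − (25/2)| < 13|y − 6|/(2·1) = (13/2)|y − 6|, which is < ε once |y − 6| < (2/13)ε.
Take δ = min(1, (2/13)ε). Then 0 < |y − 6| < δ forces both bounds, so |(6y - 11)/(y - 4) − (25/2)| < ε.

δ = min(1, (2/13)ε)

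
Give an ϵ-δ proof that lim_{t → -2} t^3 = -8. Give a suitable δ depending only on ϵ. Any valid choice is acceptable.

Fix ϵ > 0. We seek δ > 0 with 0 < |t + 2| < δ ⇒ |t^3 + 8| < ϵ.
Factor: t^3 + 8 = (t + 2)(t^2 - 2t + 4), so |t^3 + 8| = |t + 2|·|t^2 - 2t + 4|.
Restrict δ ≤ 1. Then |t + 2| < 1 gives |t| < 3, so by the triangle inequality |t^2 - 2t + 4| ≤ 3^2 + 2·3 + 4 = 19.
Hence |t^3 + 8| ≤ 19|t + 2|, which is < ϵ once |t + 2| < ϵ/19.
Take δ = min(1, ϵ/19). If 0 < |t + 2| < δ then both bounds hold and |t^3 + 8| ≤ 19|t + 2| < 19·(ϵ/19) = ϵ.

δ = min(1, ϵ/19)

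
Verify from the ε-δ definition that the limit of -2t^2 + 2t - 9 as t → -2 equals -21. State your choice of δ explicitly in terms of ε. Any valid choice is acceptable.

δ = min(1, ε/12)

Let ε > 0. We want δ > 0 such that 0 < |t + 2| < δ implies |(-2t^2 + 2t - 9) + 21| < ε.
(-2t^2 + 2t - 9) + 21 = -2t^2 + 2t + 12 = (t + 2)(-2t + 6).
So |(-2t^2 + 2t - 9) + 21| = |t + 2|·|-2t + 6|.
Assume first that |t + 2| < 1, so |t| < 3. Then |-2t + 6| ≤ 2·3 + 6 = 12.
Hence |(-2t^2 + 2t - 9) + 21| ≤ 12|t + 2| < ε provided |t + 2| < ε/12.
Choosing δ = min(1, ε/12) ensures both conditions, hence |(-2t^2 + 2t - 9) + 21| < ε.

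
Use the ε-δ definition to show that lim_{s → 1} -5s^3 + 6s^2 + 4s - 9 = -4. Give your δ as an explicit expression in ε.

δ = min(1, ε/27)

Fix ε > 0. We want δ > 0 such that 0 < |s − 1| < δ implies |(-5s^3 + 6s^2 + 4s - 9) + 4| < ε.
(-5s^3 + 6s^2 + 4s - 9) + 4 = -5s^3 + 6s^2 + 4s - 5 = (s − 1)(-5s^2 + s + 5).
So |(-5s^3 + 6s^2 + 4s - 9) + 4| = |s − 1|·|-5s^2 + s + 5|.
Assume first that |s − 1| < 1, so |s| < 2. Then |-5s^2 + s + 5| ≤ 5·2^2 + 2 + 5 = 27.
Hence |(-5s^3 + 6s^2 + 4s - 9) + 4| ≤ 27|s − 1| < ε provided |s − 1| < ε/27.
Take δ = min(1, ε/27). Then 0 < |s − 1| < δ gives both |s − 1| < 1 and |s − 1| < ε/27, so |(-5s^3 + 6s^2 + 4s - 9) + 4| < ε.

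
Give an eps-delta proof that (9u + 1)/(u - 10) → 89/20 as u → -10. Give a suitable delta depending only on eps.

delta = min(10, (200/91)eps)

Let eps > 0. We want delta > 0 with 0 < |u + 10| < delta ⇒ |(9u + 1)/(u - 10) − (89/20)| < eps.
Combining over a common denominator, (9u + 1)/(u - 10) − (89/20) = [(9u + 1)·(-20) − (-89)·(u - 10)] / [(-20)·(u - 10)] = -91(u + 10) / ((-20)(u - 10)).
So |(9u + 1)/(u - 10) − (89/20)| = 91|u + 10| / (20·|u − 10|).
Require delta ≤ 10, so |u − 10| ≥ |-20| − |u + 10| > 20 − 10 = 10.
Hence |(9u + 1)/(u - 10) − (89/20)| < 91|u + 10|/(20·10) = (91/200)|u + 10|, which is < eps once |u + 10| < (200/91)eps.
Take delta = min(10, (200/91)eps). Then 0 < |u + 10| < delta forces both bounds, so |(9u + 1)/(u - 10) − (89/20)| < eps.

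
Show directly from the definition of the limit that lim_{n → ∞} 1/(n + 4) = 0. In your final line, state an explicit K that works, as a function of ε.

K = 1/ε

Let ε > 0. For n ≥ 1, |1/(n + 4) − 0| = 1/(n + 4) ≤ 1/n.
We need 1/n < ε, i.e. n > 1/ε.
Take K = 1/ε. If n > K then |1/(n + 4)| ≤ 1/n < ε.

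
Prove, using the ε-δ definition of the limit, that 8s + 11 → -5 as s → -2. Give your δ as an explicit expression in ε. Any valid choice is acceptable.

Suppose ε > 0. We need δ > 0 so that 0 < |s + 2| < δ implies |(8s + 11) + 5| < ε.
|(8s + 11) + 5| = |8s + 16| = 8|s + 2|.
Thus it suffices that |s + 2| < ε/8.
Take δ = ε/8. If 0 < |s + 2| < δ then |(8s + 11) + 5| = 8|s + 2| < 8·(ε/8) = ε.

δ = ε/8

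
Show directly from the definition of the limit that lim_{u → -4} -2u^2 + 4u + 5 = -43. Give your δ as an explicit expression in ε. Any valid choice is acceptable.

δ = min(1, ε/22)

Let ε > 0. We want δ > 0 such that 0 < |u + 4| < δ implies |(-2u^2 + 4u + 5) + 43| < ε.
(-2u^2 + 4u + 5) + 43 = -2u^2 + 4u + 48 = (u + 4)(-2u + 12).
So |(-2u^2 + 4u + 5) + 43| = |u + 4|·|-2u + 12|.
Require δ ≤ 1. Then |u + 4| < 1 gives |u| < 5, and by the triangle inequality |-2u + 12| ≤ 2·5 + 12 = 22.
Hence |(-2u^2 + 4u + 5) + 43| ≤ 22|u + 4| < ε provided |u + 4| < ε/22.
Take δ = min(1, ε/22). Then 0 < |u + 4| < δ gives both |u + 4| < 1 and |u + 4| < ε/22, so |(-2u^2 + 4u + 5) + 43| < ε.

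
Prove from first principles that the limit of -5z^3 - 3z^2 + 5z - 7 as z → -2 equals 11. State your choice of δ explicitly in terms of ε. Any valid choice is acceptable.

δ = min(2, ε/117)

Fix ε > 0. We want δ > 0 such that 0 < |z + 2| < δ implies |(-5z^3 - 3z^2 + 5z - 7) − 11| < ε.
(-5z^3 - 3z^2 + 5z - 7) − 11 = -5z^3 - 3z^2 + 5z - 18 = (z + 2)(-5z^2 + 7z - 9).
So |(-5z^3 - 3z^2 + 5z - 7) − 11| = |z + 2|·|-5z^2 + 7z - 9|.
Assume first that |z + 2| < 2, so |z| < 4. Then |-5z^2 + 7z - 9| ≤ 5·4^2 + 7·4 + 9 = 117.
Hence |(-5z^3 - 3z^2 + 5z - 7) − 11| ≤ 117|z + 2| < ε provided |z + 2| < ε/117.
Take δ = min(2, ε/117). Then 0 < |z + 2| < δ gives both |z + 2| < 2 and |z + 2| < ε/117, so |(-5z^3 - 3z^2 + 5z - 7) − 11| < ε.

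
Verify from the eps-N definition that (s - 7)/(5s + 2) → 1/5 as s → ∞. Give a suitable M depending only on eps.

Suppose eps > 0. We seek M > 0 such that s > M implies |(s - 7)/(5s + 2) − (1/5)| < eps.
(s - 7)/(5s + 2) − (1/5) = (5(s - 7) − (5s + 2)) / (5(5s + 2)) = -37/(5(5s + 2)).
For s > 0 we have 5s + 2 > 5s, so |(s - 7)/(5s + 2) − (1/5)| = 37/(5(5s + 2)) < 37/(5·5s) = (37/25)/s.
Thus |(s - 7)/(5s + 2) − (1/5)| < eps whenever s > (37/25)/eps.
Take M = (37/25)/eps. If s > M then |(s - 7)/(5s + 2) − (1/5)| < (37/25)/s < eps.

M = (37/25)/eps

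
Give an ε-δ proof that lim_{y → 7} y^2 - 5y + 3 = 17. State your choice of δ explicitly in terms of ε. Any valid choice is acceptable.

Let ε > 0 be given. We want δ > 0 such that 0 < |y − 7| < δ implies |(y^2 - 5y + 3) − 17| < ε.
(y^2 - 5y + 3) − 17 = y^2 - 5y - 14 = (y − 7)(y + 2).
So |(y^2 - 5y + 3) − 17| = |y − 7|·|y + 2|.
Require δ ≤ 1. Then |y − 7| < 1 gives |y| < 8, and by the triangle inequality |y + 2| ≤ 8 + 2 = 10.
Hence |(y^2 - 5y + 3) − 17| ≤ 10|y − 7| < ε provided |y − 7| < ε/10.
Choosing δ = min(1, ε/10) ensures both conditions, hence |(y^2 - 5y + 3) − 17| < ε.

δ = min(1, ε/10)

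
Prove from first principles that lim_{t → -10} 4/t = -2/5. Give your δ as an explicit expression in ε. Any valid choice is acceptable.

Fix ε > 0. We seek δ > 0 such that 0 < |t + 10| < δ implies |4/t + 2/5| < ε.
|4/t + 2/5| = 4·|-10 − t|/(10·|t|) = 4|t + 10|/(10|t|).
Restrict δ ≤ 5. Then |t + 10| < 5 gives |t| > 5, so 10|t| > 50.
Then |4/t + 2/5| < 4|t + 10|/50, which is < ε when |t + 10| < (25/2)ε.
Take δ = min(5, (25/2)ε). Then 0 < |t + 10| < δ gives both |t + 10| < 5 and |t + 10| < (25/2)ε, so |4/t + 2/5| < ε.

δ = min(5, (25/2)ε)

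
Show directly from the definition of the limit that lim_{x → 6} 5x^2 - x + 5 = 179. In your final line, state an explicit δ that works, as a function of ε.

δ = min(1, ε/64)

Suppose ε > 0. We want δ > 0 such that 0 < |x − 6| < δ implies |(5x^2 - x + 5) − 179| < ε.
(5x^2 - x + 5) − 179 = 5x^2 - x - 174 = (x − 6)(5x + 29).
So |(5x^2 - x + 5) − 179| = |x − 6|·|5x + 29|.
Require δ ≤ 1. Then |x − 6| < 1 gives |x| < 7, and by the triangle inequality |5x + 29| ≤ 5·7 + 29 = 64.
Hence |(5x^2 - x + 5) − 179| ≤ 64|x − 6| < ε provided |x − 6| < ε/64.
Choosing δ = min(1, ε/64) ensures both conditions, hence |(5x^2 - x + 5) − 179| < ε.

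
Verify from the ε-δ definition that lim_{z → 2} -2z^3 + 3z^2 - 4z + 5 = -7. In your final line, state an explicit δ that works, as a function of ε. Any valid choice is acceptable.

Let ε > 0 be given. We want δ > 0 such that 0 < |z − 2| < δ implies |(-2z^3 + 3z^2 - 4z + 5) + 7| < ε.
(-2z^3 + 3z^2 - 4z + 5) + 7 = -2z^3 + 3z^2 - 4z + 12 = (z − 2)(-2z^2 - z - 6).
So |(-2z^3 + 3z^2 - 4z + 5) + 7| = |z − 2|·|-2z^2 - z - 6|.
Require δ ≤ 1. Then |z − 2| < 1 gives |z| < 3, and by the triangle inequality |-2z^2 - z - 6| ≤ 2·3^2 + 3 + 6 = 27.
Hence |(-2z^3 + 3z^2 - 4z + 5) + 7| ≤ 27|z − 2| < ε provided |z − 2| < ε/27.
Choosing δ = min(1, ε/27) ensures both conditions, hence |(-2z^3 + 3z^2 - 4z + 5) + 7| < ε.

δ = min(1, ε/27)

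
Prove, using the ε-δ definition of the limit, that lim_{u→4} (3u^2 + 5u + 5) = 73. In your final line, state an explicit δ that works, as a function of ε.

Let ε > 0. We want δ > 0 such that 0 < |u − 4| < δ implies |(3u^2 + 5u + 5) − 73| < ε.
(3u^2 + 5u + 5) − 73 = 3u^2 + 5u - 68 = (u − 4)(3u + 17).
So |(3u^2 + 5u + 5) − 73| = |u − 4|·|3u + 17|.
Require δ ≤ 2. Then |u − 4| < 2 gives |u| < 6, and by the triangle inequality |3u + 17| ≤ 3·6 + 17 = 35.
Hence |(3u^2 + 5u + 5) − 73| ≤ 35|u − 4| < ε provided |u − 4| < ε/35.
Choosing δ = min(2, ε/35) ensures both conditions, hence |(3u^2 + 5u + 5) − 73| < ε.

δ = min(2, ε/35)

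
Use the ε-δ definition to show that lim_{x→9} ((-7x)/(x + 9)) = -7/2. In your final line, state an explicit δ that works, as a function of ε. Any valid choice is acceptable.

δ = min(9, (18/7)ε)

Let ε > 0 be given. We want δ > 0 with 0 < |x − 9| < δ ⇒ |(-7x)/(x + 9) + 7/2| < ε.
Combining over a common denominator, (-7x)/(x + 9) + 7/2 = [(-7x)·18 − (-63)·(x + 9)] / [18·(x + 9)] = -63(x − 9) / (18(x + 9)).
So |(-7x)/(x + 9) + 7/2| = 63|x − 9| / (18·|x + 9|).
Require δ ≤ 9, so |x + 9| ≥ |18| − |x − 9| > 18 − 9 = 9.
Hence |(-7x)/(x + 9) + 7/2| < 63|x − 9|/(18·9) = (7/18)|x − 9|, which is < ε once |x − 9| < (18/7)ε.
Take δ = min(9, (18/7)ε). Then 0 < |x − 9| < δ forces both bounds, so |(-7x)/(x + 9) + 7/2| < ε.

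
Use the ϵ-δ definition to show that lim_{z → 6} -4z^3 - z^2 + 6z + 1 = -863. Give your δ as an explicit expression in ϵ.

Fix ϵ > 0. We want δ > 0 such that 0 < |z − 6| < δ implies |(-4z^3 - z^2 + 6z + 1) + 863| < ϵ.
(-4z^3 - z^2 + 6z + 1) + 863 = -4z^3 - z^2 + 6z + 864 = (z − 6)(-4z^2 - 25z - 144).
So |(-4z^3 - z^2 + 6z + 1) + 863| = |z − 6|·|-4z^2 - 25z - 144|.
Assume first that |z − 6| < 2, so |z| < 8. Then |-4z^2 - 25z - 144| ≤ 4·8^2 + 25·8 + 144 = 600.
Hence |(-4z^3 - z^2 + 6z + 1) + 863| ≤ 600|z − 6| < ϵ provided |z − 6| < ϵ/600.
Choosing δ = min(2, ϵ/600) ensures both conditions, hence |(-4z^3 - z^2 + 6z + 1) + 863| < ϵ.

δ = min(2, ϵ/600)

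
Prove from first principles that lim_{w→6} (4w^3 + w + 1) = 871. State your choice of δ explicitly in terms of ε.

Suppose ε > 0. We want δ > 0 such that 0 < |w − 6| < δ implies |(4w^3 + w + 1) − 871| < ε.
(4w^3 + w + 1) − 871 = 4w^3 + w - 870 = (w − 6)(4w^2 + 24w + 145).
So |(4w^3 + w + 1) − 871| = |w − 6|·|4w^2 + 24w + 145|.
Require δ ≤ 2. Then |w − 6| < 2 gives |w| < 8, and by the triangle inequality |4w^2 + 24w + 145| ≤ 4·8^2 + 24·8 + 145 = 593.
Hence |(4w^3 + w + 1) − 871| ≤ 593|w − 6| < ε provided |w − 6| < ε/593.
Take δ = min(2, ε/593). Then 0 < |w − 6| < δ gives both |w − 6| < 2 and |w − 6| < ε/593, so |(4w^3 + w + 1) − 871| < ε.

δ = min(2, ε/593)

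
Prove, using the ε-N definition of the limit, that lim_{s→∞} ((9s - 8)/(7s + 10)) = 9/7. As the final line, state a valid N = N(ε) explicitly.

Suppose ε > 0. We seek N > 0 such that s > N implies |(9s - 8)/(7s + 10) − (9/7)| < ε.
(9s - 8)/(7s + 10) − (9/7) = (7(9s - 8) − 9(7s + 10)) / (7(7s + 10)) = -146/(7(7s + 10)).
For s > 0 we have 7s + 10 > 7s, so |(9s - 8)/(7s + 10) − (9/7)| = 146/(7(7s + 10)) < 146/(7·7s) = (146/49)/s.
Thus |(9s - 8)/(7s + 10) − (9/7)| < ε whenever s > (146/49)/ε.
Take N = (146/49)/ε. If s > N then |(9s - 8)/(7s + 10) − (9/7)| < (146/49)/s < ε.

N = (146/49)/ε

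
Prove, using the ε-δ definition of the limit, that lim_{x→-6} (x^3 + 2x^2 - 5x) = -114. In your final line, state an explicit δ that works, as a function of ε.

δ = min(1, ε/96)

Let ε > 0. We want δ > 0 such that 0 < |x + 6| < δ implies |(x^3 + 2x^2 - 5x) + 114| < ε.
(x^3 + 2x^2 - 5x) + 114 = x^3 + 2x^2 - 5x + 114 = (x + 6)(x^2 - 4x + 19).
So |(x^3 + 2x^2 - 5x) + 114| = |x + 6|·|x^2 - 4x + 19|.
Assume first that |x + 6| < 1, so |x| < 7. Then |x^2 - 4x + 19| ≤ 7^2 + 4·7 + 19 = 96.
Hence |(x^3 + 2x^2 - 5x) + 114| ≤ 96|x + 6| < ε provided |x + 6| < ε/96.
Take δ = min(1, ε/96). Then 0 < |x + 6| < δ gives both |x + 6| < 1 and |x + 6| < ε/96, so |(x^3 + 2x^2 - 5x) + 114| < ε.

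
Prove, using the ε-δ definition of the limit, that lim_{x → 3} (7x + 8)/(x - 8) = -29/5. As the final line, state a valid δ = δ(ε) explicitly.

δ = min(5/2, (25/128)ε)

Fix ε > 0. We want δ > 0 with 0 < |x − 3| < δ ⇒ |(7x + 8)/(x - 8) + 29/5| < ε.
Combining over a common denominator, (7x + 8)/(x - 8) + 29/5 = [(7x + 8)·(-5) − 29·(x - 8)] / [(-5)·(x - 8)] = -64(x − 3) / ((-5)(x - 8)).
So |(7x + 8)/(x - 8) + 29/5| = 64|x − 3| / (5·|x − 8|).
Restrict δ ≤ 5/2. Then |x − 3| < 5/2 gives |x − 8| = |(x − 3) + (-5)| ≥ 5 − 5/2 = 5/2.
Hence |(7x + 8)/(x - 8) + 29/5| < 64|x − 3|/(5·(5/2)) = (128/25)|x − 3|, which is < ε once |x − 3| < (25/128)ε.
Take δ = min(5/2, (25/128)ε). Then 0 < |x − 3| < δ forces both bounds, so |(7x + 8)/(x - 8) + 29/5| < ε.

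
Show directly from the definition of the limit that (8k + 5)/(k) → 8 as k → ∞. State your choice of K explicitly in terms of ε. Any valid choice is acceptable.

Let ε > 0. For k ≥ 1, |(8k + 5)/(k) − 8| = |5|/((k)) = 5/((k)).
Since k ≥ k for k ≥ 1, this is ≤ 5/(k) = 5/k.
So |(8k + 5)/(k) − 8| < ε whenever k > 5/ε.
Take K = 5/ε. If k > K then |(8k + 5)/(k) − 8| ≤ 5/k < ε.

K = 5/ε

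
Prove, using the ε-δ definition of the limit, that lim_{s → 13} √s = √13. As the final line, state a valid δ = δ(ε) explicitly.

Let ε > 0. We want δ > 0 such that 0 < |s − 13| < δ implies |√s − √13| < ε.
Multiplying by the conjugate, |√s − √13| = |s − 13|/(√s + √13).
Restrict δ ≤ 13 so that |s − 13| < 13 forces s > 0, and then √s + √13 > √13.
Hence |√s − √13| < |s − 13|/√13, which is < ε once |s − 13| < √13·ε.
Take δ = min(13, √13·ε). If 0 < |s − 13| < δ then s > 0 and |√s − √13| < |s − 13|/√13 < ε.

δ = min(13, √13·ε)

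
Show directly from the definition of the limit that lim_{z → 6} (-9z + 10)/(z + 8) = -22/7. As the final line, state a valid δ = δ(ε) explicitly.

Suppose ε > 0. We want δ > 0 with 0 < |z − 6| < δ ⇒ |(-9z + 10)/(z + 8) + 22/7| < ε.
Combining over a common denominator, (-9z + 10)/(z + 8) + 22/7 = [(-9z + 10)·14 − (-44)·(z + 8)] / [14·(z + 8)] = -82(z − 6) / (14(z + 8)).
So |(-9z + 10)/(z + 8) + 22/7| = 82|z − 6| / (14·|z + 8|).
Require δ ≤ 7, so |z + 8| ≥ |14| − |z − 6| > 14 − 7 = 7.
Hence |(-9z + 10)/(z + 8) + 22/7| < 82|z − 6|/(14·7) = (41/49)|z − 6|, which is < ε once |z − 6| < (49/41)ε.
Take δ = min(7, (49/41)ε). Then 0 < |z − 6| < δ forces both bounds, so |(-9z + 10)/(z + 8) + 22/7| < ε.

δ = min(7, (49/41)ε)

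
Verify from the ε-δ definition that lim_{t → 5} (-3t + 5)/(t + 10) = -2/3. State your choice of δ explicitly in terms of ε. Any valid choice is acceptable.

Fix ε > 0. We want δ > 0 with 0 < |t − 5| < δ ⇒ |(-3t + 5)/(t + 10) + 2/3| < ε.
Combining over a common denominator, (-3t + 5)/(t + 10) + 2/3 = [(-3t + 5)·15 − (-10)·(t + 10)] / [15·(t + 10)] = -35(t − 5) / (15(t + 10)).
So |(-3t + 5)/(t + 10) + 2/3| = 35|t − 5| / (15·|t + 10|).
Require δ ≤ 15/2, so |t + 10| ≥ |15| − |t − 5| > 15 − 15/2 = 15/2.
Hence |(-3t + 5)/(t + 10) + 2/3| < 35|t − 5|/(15·(15/2)) = (14/45)|t − 5|, which is < ε once |t − 5| < (45/14)ε.
Take δ = min(15/2, (45/14)ε). Then 0 < |t − 5| < δ forces both bounds, so |(-3t + 5)/(t + 10) + 2/3| < ε.

δ = min(15/2, (45/14)ε)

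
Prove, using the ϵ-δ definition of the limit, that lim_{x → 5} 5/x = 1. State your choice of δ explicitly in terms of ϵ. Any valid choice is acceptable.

δ = min(5/2, (5/2)ϵ)

Let ϵ > 0. We seek δ > 0 such that 0 < |x − 5| < δ implies |5/x − 1| < ϵ.
|5/x − 1| = 5·|5 − x|/(5·|x|) = 5|x − 5|/(5|x|).
Restrict δ ≤ 5/2. Then |x − 5| < 5/2 gives |x| > 5/2, so 5|x| > 25/2.
Then |5/x − 1| < 5|x − 5|/(25/2), which is < ϵ when |x − 5| < (5/2)ϵ.
Take δ = min(5/2, (5/2)ϵ). Then 0 < |x − 5| < δ gives both |x − 5| < 5/2 and |x − 5| < (5/2)ϵ, so |5/x − 1| < ϵ.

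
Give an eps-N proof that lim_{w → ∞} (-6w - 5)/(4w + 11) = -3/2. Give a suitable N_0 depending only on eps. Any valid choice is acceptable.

N_0 = (23/8)/eps

Suppose eps > 0. We seek N_0 > 0 such that w > N_0 implies |(-6w - 5)/(4w + 11) + 3/2| < eps.
(-6w - 5)/(4w + 11) + 3/2 = (4(-6w - 5) − (-6)(4w + 11)) / (4(4w + 11)) = 46/(4(4w + 11)).
For w > 0 we have 4w + 11 > 4w, so |(-6w - 5)/(4w + 11) + 3/2| = 46/(4(4w + 11)) < 46/(4·4w) = (23/8)/w.
Thus |(-6w - 5)/(4w + 11) + 3/2| < eps whenever w > (23/8)/eps.
Take N_0 = (23/8)/eps. If w > N_0 then |(-6w - 5)/(4w + 11) + 3/2| < (23/8)/w < eps.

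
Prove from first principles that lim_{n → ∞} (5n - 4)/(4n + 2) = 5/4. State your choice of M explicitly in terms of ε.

Suppose ε > 0. For n ≥ 1, |(5n - 4)/(4n + 2) − (5/4)| = |-26|/(4(4n + 2)) = 26/(4(4n + 2)).
Since 4n + 2 ≥ 4n for n ≥ 1, this is ≤ 26/(4·4n) = (13/8)/n.
So |(5n - 4)/(4n + 2) − (5/4)| < ε whenever n > (13/8)/ε.
Take M = (13/8)/ε. If n > M then |(5n - 4)/(4n + 2) − (5/4)| ≤ (13/8)/n < ε.

M = (13/8)/ε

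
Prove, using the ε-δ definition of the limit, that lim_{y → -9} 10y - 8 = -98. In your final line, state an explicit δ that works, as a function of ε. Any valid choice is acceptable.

Let ε > 0. We need δ > 0 so that 0 < |y + 9| < δ implies |(10y - 8) + 98| < ε.
Since (10y - 8) + 98 = 10(y + 9), we have |(10y - 8) + 98| = 10|y + 9|.
Thus it suffices that |y + 9| < ε/10.
Take δ = ε/10. If 0 < |y + 9| < δ then |(10y - 8) + 98| = 10|y + 9| < 10·(ε/10) = ε.

δ = ε/10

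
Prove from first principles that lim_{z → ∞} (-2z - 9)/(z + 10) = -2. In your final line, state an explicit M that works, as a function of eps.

M = 11/eps

Fix eps > 0. We seek M > 0 such that z > M implies |(-2z - 9)/(z + 10) + 2| < eps.
(-2z - 9)/(z + 10) + 2 = ((-2z - 9) − (-2)(z + 10)) / ((z + 10)) = 11/((z + 10)).
For z > 0 we have z + 10 > z, so |(-2z - 9)/(z + 10) + 2| = 11/((z + 10)) < 11/(z) = 11/z.
Thus |(-2z - 9)/(z + 10) + 2| < eps whenever z > 11/eps.
Take M = 11/eps. If z > M then |(-2z - 9)/(z + 10) + 2| < 11/z < eps.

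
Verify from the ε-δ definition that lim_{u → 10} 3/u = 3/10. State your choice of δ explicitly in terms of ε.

δ = min(5, (50/3)ε)

Let ε > 0. We seek δ > 0 such that 0 < |u − 10| < δ implies |3/u − (3/10)| < ε.
|3/u − (3/10)| = 3·|10 − u|/(10·|u|) = 3|u − 10|/(10|u|).
Restrict δ ≤ 5. Then |u − 10| < 5 gives |u| > 5, so 10|u| > 50.
Then |3/u − (3/10)| < 3|u − 10|/50, which is < ε when |u − 10| < (50/3)ε.
Take δ = min(5, (50/3)ε). Then 0 < |u − 10| < δ gives both |u − 10| < 5 and |u − 10| < (50/3)ε, so |3/u − (3/10)| < ε.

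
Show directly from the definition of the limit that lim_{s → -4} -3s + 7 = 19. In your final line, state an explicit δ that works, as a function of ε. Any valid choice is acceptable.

δ = ε/3

Suppose ε > 0. We need δ > 0 so that 0 < |s + 4| < δ implies |(-3s + 7) − 19| < ε.
|(-3s + 7) − 19| = |-3s - 12| = 3|s + 4|.
Thus it suffices that |s + 4| < ε/3.
Take δ = ε/3. If 0 < |s + 4| < δ then |(-3s + 7) − 19| = 3|s + 4| < 3·(ε/3) = ε.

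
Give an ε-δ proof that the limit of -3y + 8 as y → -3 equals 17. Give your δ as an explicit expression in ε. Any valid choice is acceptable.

Fix ε > 0. We need δ > 0 so that 0 < |y + 3| < δ implies |(-3y + 8) − 17| < ε.
|(-3y + 8) − 17| = |-3y - 9| = 3|y + 3|.
So 3|y + 3| < ε exactly when |y + 3| < ε/3.
Take δ = ε/3. If 0 < |y + 3| < δ then |(-3y + 8) − 17| = 3|y + 3| < 3·(ε/3) = ε.

δ = ε/3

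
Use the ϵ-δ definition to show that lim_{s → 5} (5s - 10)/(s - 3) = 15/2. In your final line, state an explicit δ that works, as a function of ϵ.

δ = min(1, (2/5)ϵ)

Fix ϵ > 0. We want δ > 0 with 0 < |s − 5| < δ ⇒ |(5s - 10)/(s - 3) − (15/2)| < ϵ.
Combining over a common denominator, (5s - 10)/(s - 3) − (15/2) = [(5s - 10)·2 − 15·(s - 3)] / [2·(s - 3)] = -5(s − 5) / (2(s - 3)).
So |(5s - 10)/(s - 3) − (15/2)| = 5|s − 5| / (2·|s − 3|).
Require δ ≤ 1, so |s − 3| ≥ |2| − |s − 5| > 2 − 1 = 1.
Hence |(5s - 10)/(s - 3) − (15/2)| < 5|s − 5|/(2·1) = (5/2)|s − 5|, which is < ϵ once |s − 5| < (2/5)ϵ.
Take δ = min(1, (2/5)ϵ). Then 0 < |s − 5| < δ forces both bounds, so |(5s - 10)/(s - 3) − (15/2)| < ϵ.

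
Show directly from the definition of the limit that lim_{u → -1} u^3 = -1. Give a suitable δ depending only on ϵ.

Let ϵ > 0. We seek δ > 0 with 0 < |u + 1| < δ ⇒ |u^3 + 1| < ϵ.
Factor: u^3 + 1 = (u + 1)(u^2 - u + 1), so |u^3 + 1| = |u + 1|·|u^2 - u + 1|.
Impose δ ≤ 2 so that |u| < 3; then |u^2 - u + 1| ≤ 13.
Hence |u^3 + 1| ≤ 13|u + 1|, which is < ϵ once |u + 1| < ϵ/13.
Take δ = min(2, ϵ/13). If 0 < |u + 1| < δ then both bounds hold and |u^3 + 1| ≤ 13|u + 1| < 13·(ϵ/13) = ϵ.

δ = min(2, ϵ/13)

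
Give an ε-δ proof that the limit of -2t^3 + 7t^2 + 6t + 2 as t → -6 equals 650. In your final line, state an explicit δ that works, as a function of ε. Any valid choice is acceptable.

Let ε > 0. We want δ > 0 such that 0 < |t + 6| < δ implies |(-2t^3 + 7t^2 + 6t + 2) − 650| < ε.
(-2t^3 + 7t^2 + 6t + 2) − 650 = -2t^3 + 7t^2 + 6t - 648 = (t + 6)(-2t^2 + 19t - 108).
So |(-2t^3 + 7t^2 + 6t + 2) − 650| = |t + 6|·|-2t^2 + 19t - 108|.
Require δ ≤ 1. Then |t + 6| < 1 gives |t| < 7, and by the triangle inequality |-2t^2 + 19t - 108| ≤ 2·7^2 + 19·7 + 108 = 339.
Hence |(-2t^3 + 7t^2 + 6t + 2) − 650| ≤ 339|t + 6| < ε provided |t + 6| < ε/339.
Choosing δ = min(1, ε/339) ensures both conditions, hence |(-2t^3 + 7t^2 + 6t + 2) − 650| < ε.

δ = min(1, ε/339)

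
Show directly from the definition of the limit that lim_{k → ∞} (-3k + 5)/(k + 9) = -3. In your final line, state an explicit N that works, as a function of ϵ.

N = 32/ϵ

Fix ϵ > 0. For k ≥ 1, |(-3k + 5)/(k + 9) + 3| = |32|/((k + 9)) = 32/((k + 9)).
Since k + 9 ≥ k for k ≥ 1, this is ≤ 32/(k) = 32/k.
So |(-3k + 5)/(k + 9) + 3| < ϵ whenever k > 32/ϵ.
Take N = 32/ϵ. If k > N then |(-3k + 5)/(k + 9) + 3| ≤ 32/k < ϵ.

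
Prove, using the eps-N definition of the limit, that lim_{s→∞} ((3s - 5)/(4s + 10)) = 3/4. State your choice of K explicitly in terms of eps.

Let eps > 0 be given. We seek K > 0 such that s > K implies |(3s - 5)/(4s + 10) − (3/4)| < eps.
(3s - 5)/(4s + 10) − (3/4) = (4(3s - 5) − 3(4s + 10)) / (4(4s + 10)) = -50/(4(4s + 10)).
For s > 0 we have 4s + 10 > 4s, so |(3s - 5)/(4s + 10) − (3/4)| = 50/(4(4s + 10)) < 50/(4·4s) = (25/8)/s.
Thus |(3s - 5)/(4s + 10) − (3/4)| < eps whenever s > (25/8)/eps.
Take K = (25/8)/eps. If s > K then |(3s - 5)/(4s + 10) − (3/4)| < (25/8)/s < eps.

K = (25/8)/eps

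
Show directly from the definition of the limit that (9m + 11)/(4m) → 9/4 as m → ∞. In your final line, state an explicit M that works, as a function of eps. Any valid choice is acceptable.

Let eps > 0 be given. For m ≥ 1, |(9m + 11)/(4m) − (9/4)| = |44|/(4(4m)) = 44/(4(4m)).
Since 4m ≥ 4m for m ≥ 1, this is ≤ 44/(4·4m) = (11/4)/m.
So |(9m + 11)/(4m) − (9/4)| < eps whenever m > (11/4)/eps.
Take M = (11/4)/eps. If m > M then |(9m + 11)/(4m) − (9/4)| ≤ (11/4)/m < eps.

M = (11/4)/eps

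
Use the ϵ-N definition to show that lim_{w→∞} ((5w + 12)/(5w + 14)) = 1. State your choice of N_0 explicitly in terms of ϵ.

Let ϵ > 0 be given. We seek N_0 > 0 such that w > N_0 implies |(5w + 12)/(5w + 14) − 1| < ϵ.
(5w + 12)/(5w + 14) − 1 = (5(5w + 12) − 5(5w + 14)) / (5(5w + 14)) = -10/(5(5w + 14)).
For w > 0 we have 5w + 14 > 5w, so |(5w + 12)/(5w + 14) − 1| = 10/(5(5w + 14)) < 10/(5·5w) = (2/5)/w.
Thus |(5w + 12)/(5w + 14) − 1| < ϵ whenever w > (2/5)/ϵ.
Take N_0 = (2/5)/ϵ. If w > N_0 then |(5w + 12)/(5w + 14) − 1| < (2/5)/w < ϵ.

N_0 = (2/5)/ϵ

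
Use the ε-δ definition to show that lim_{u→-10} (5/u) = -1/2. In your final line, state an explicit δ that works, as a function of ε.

Let ε > 0. We seek δ > 0 such that 0 < |u + 10| < δ implies |5/u + 1/2| < ε.
|5/u + 1/2| = 5·|-10 − u|/(10·|u|) = 5|u + 10|/(10|u|).
Restrict δ ≤ 5. Then |u + 10| < 5 gives |u| > 5, so 10|u| > 50.
Then |5/u + 1/2| < 5|u + 10|/50, which is < ε when |u + 10| < 10ε.
Take δ = min(5, 10ε). Then 0 < |u + 10| < δ gives both |u + 10| < 5 and |u + 10| < 10ε, so |5/u + 1/2| < ε.

δ = min(5, 10ε)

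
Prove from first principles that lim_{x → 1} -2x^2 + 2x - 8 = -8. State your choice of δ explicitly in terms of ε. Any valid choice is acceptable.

Fix ε > 0. We want δ > 0 such that 0 < |x − 1| < δ implies |(-2x^2 + 2x - 8) + 8| < ε.
(-2x^2 + 2x - 8) + 8 = -2x^2 + 2x = (x − 1)(-2x).
So |(-2x^2 + 2x - 8) + 8| = |x − 1|·|-2x|.
Assume first that |x − 1| < 1, so |x| < 2. Then |-2x| ≤ 2·2 = 4.
Hence |(-2x^2 + 2x - 8) + 8| ≤ 4|x − 1| < ε provided |x − 1| < ε/4.
Choosing δ = min(1, ε/4) ensures both conditions, hence |(-2x^2 + 2x - 8) + 8| < ε.

δ = min(1, ε/4)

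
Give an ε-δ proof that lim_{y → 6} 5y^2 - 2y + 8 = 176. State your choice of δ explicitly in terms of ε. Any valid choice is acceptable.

Let ε > 0. We want δ > 0 such that 0 < |y − 6| < δ implies |(5y^2 - 2y + 8) − 176| < ε.
(5y^2 - 2y + 8) − 176 = 5y^2 - 2y - 168 = (y − 6)(5y + 28).
So |(5y^2 - 2y + 8) − 176| = |y − 6|·|5y + 28|.
Require δ ≤ 1. Then |y − 6| < 1 gives |y| < 7, and by the triangle inequality |5y + 28| ≤ 5·7 + 28 = 63.
Hence |(5y^2 - 2y + 8) − 176| ≤ 63|y − 6| < ε provided |y − 6| < ε/63.
Choosing δ = min(1, ε/63) ensures both conditions, hence |(5y^2 - 2y + 8) − 176| < ε.

δ = min(1, ε/63)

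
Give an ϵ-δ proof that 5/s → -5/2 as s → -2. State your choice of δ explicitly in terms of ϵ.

Fix ϵ > 0. We seek δ > 0 such that 0 < |s + 2| < δ implies |5/s + 5/2| < ϵ.
|5/s + 5/2| = 5·|-2 − s|/(2·|s|) = 5|s + 2|/(2|s|).
Require δ ≤ 1 so that |s| > 2 − 1 = 1, hence 2|s| > 2.
Then |5/s + 5/2| < 5|s + 2|/2, which is < ϵ when |s + 2| < (2/5)ϵ.
Take δ = min(1, (2/5)ϵ). Then 0 < |s + 2| < δ gives both |s + 2| < 1 and |s + 2| < (2/5)ϵ, so |5/s + 5/2| < ϵ.

δ = min(1, (2/5)ϵ)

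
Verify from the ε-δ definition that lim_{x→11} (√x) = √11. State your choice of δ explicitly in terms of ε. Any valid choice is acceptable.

δ = min(11, √11·ε)

Suppose ε > 0. We want δ > 0 such that 0 < |x − 11| < δ implies |√x − √11| < ε.
Rationalise: √x − √11 = (x − 11)/(√x + √11), so |√x − √11| = |x − 11|/(√x + √11).
Restrict δ ≤ 11 so that |x − 11| < 11 forces x > 0, and then √x + √11 > √11.
Hence |√x − √11| < |x − 11|/√11, which is < ε once |x − 11| < √11·ε.
Take δ = min(11, √11·ε). If 0 < |x − 11| < δ then x > 0 and |√x − √11| < |x − 11|/√11 < ε.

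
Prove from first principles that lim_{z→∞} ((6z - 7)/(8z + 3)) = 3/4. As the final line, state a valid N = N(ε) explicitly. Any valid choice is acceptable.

N = (37/32)/ε

Fix ε > 0. We seek N > 0 such that z > N implies |(6z - 7)/(8z + 3) − (3/4)| < ε.
(6z - 7)/(8z + 3) − (3/4) = (8(6z - 7) − 6(8z + 3)) / (8(8z + 3)) = -74/(8(8z + 3)).
For z > 0 we have 8z + 3 > 8z, so |(6z - 7)/(8z + 3) − (3/4)| = 74/(8(8z + 3)) < 74/(8·8z) = (37/32)/z.
Thus |(6z - 7)/(8z + 3) − (3/4)| < ε whenever z > (37/32)/ε.
Take N = (37/32)/ε. If z > N then |(6z - 7)/(8z + 3) − (3/4)| < (37/32)/z < ε.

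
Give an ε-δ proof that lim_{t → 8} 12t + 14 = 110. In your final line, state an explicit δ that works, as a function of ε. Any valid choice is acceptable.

Let ε > 0 be given. We need δ > 0 so that 0 < |t − 8| < δ implies |(12t + 14) − 110| < ε.
|(12t + 14) − 110| = |12t - 96| = 12|t − 8|.
Thus it suffices that |t − 8| < ε/12.
Choosing δ = ε/12 gives |(12t + 14) − 110| = 12|t − 8| < ε whenever |t − 8| < δ.

δ = ε/12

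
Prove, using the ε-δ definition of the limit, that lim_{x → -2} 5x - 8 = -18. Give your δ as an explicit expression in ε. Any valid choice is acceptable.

Let ε > 0. We need δ > 0 so that 0 < |x + 2| < δ implies |(5x - 8) + 18| < ε.
|(5x - 8) + 18| = |5x + 10| = 5|x + 2|.
Thus it suffices that |x + 2| < ε/5.
Choosing δ = ε/5 gives |(5x - 8) + 18| = 5|x + 2| < ε whenever |x + 2| < δ.

δ = ε/5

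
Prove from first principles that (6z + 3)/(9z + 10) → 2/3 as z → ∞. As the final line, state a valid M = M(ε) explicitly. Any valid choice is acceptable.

Let ε > 0 be given. We seek M > 0 such that z > M implies |(6z + 3)/(9z + 10) − (2/3)| < ε.
(6z + 3)/(9z + 10) − (2/3) = (9(6z + 3) − 6(9z + 10)) / (9(9z + 10)) = -33/(9(9z + 10)).
For z > 0 we have 9z + 10 > 9z, so |(6z + 3)/(9z + 10) − (2/3)| = 33/(9(9z + 10)) < 33/(9·9z) = (11/27)/z.
Thus |(6z + 3)/(9z + 10) − (2/3)| < ε whenever z > (11/27)/ε.
Take M = (11/27)/ε. If z > M then |(6z + 3)/(9z + 10) − (2/3)| < (11/27)/z < ε.

M = (11/27)/ε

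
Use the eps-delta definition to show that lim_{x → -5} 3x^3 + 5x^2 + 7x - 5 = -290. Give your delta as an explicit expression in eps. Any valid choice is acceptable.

Let eps > 0 be given. We want delta > 0 such that 0 < |x + 5| < delta implies |(3x^3 + 5x^2 + 7x - 5) + 290| < eps.
(3x^3 + 5x^2 + 7x - 5) + 290 = 3x^3 + 5x^2 + 7x + 285 = (x + 5)(3x^2 - 10x + 57).
So |(3x^3 + 5x^2 + 7x - 5) + 290| = |x + 5|·|3x^2 - 10x + 57|.
Assume first that |x + 5| < 1, so |x| < 6. Then |3x^2 - 10x + 57| ≤ 3·6^2 + 10·6 + 57 = 225.
Hence |(3x^3 + 5x^2 + 7x - 5) + 290| ≤ 225|x + 5| < eps provided |x + 5| < eps/225.
Choosing delta = min(1, eps/225) ensures both conditions, hence |(3x^3 + 5x^2 + 7x - 5) + 290| < eps.

delta = min(1, eps/225)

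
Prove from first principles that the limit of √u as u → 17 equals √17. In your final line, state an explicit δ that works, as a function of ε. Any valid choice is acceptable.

Let ε > 0 be given. We want δ > 0 such that 0 < |u − 17| < δ implies |√u − √17| < ε.
Multiplying by the conjugate, |√u − √17| = |u − 17|/(√u + √17).
Restrict δ ≤ 17 so that |u − 17| < 17 forces u > 0, and then √u + √17 > √17.
Hence |√u − √17| < |u − 17|/√17, which is < ε once |u − 17| < √17·ε.
Take δ = min(17, √17·ε). If 0 < |u − 17| < δ then u > 0 and |√u − √17| < |u − 17|/√17 < ε.

δ = min(17, √17·ε)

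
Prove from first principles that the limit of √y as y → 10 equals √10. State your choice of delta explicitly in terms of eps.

delta = min(10, √10·eps)

Let eps > 0. We want delta > 0 such that 0 < |y − 10| < delta implies |√y − √10| < eps.
Multiplying by the conjugate, |√y − √10| = |y − 10|/(√y + √10).
Restrict delta ≤ 10 so that |y − 10| < 10 forces y > 0, and then √y + √10 > √10.
Hence |√y − √10| < |y − 10|/√10, which is < eps once |y − 10| < √10·eps.
Take delta = min(10, √10·eps). If 0 < |y − 10| < delta then y > 0 and |√y − √10| < |y − 10|/√10 < eps.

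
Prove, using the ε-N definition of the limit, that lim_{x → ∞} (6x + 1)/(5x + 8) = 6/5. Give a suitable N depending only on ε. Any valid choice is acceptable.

Let ε > 0 be given. We seek N > 0 such that x > N implies |(6x + 1)/(5x + 8) − (6/5)| < ε.
(6x + 1)/(5x + 8) − (6/5) = (5(6x + 1) − 6(5x + 8)) / (5(5x + 8)) = -43/(5(5x + 8)).
For x > 0 we have 5x + 8 > 5x, so |(6x + 1)/(5x + 8) − (6/5)| = 43/(5(5x + 8)) < 43/(5·5x) = (43/25)/x.
Thus |(6x + 1)/(5x + 8) − (6/5)| < ε whenever x > (43/25)/ε.
Take N = (43/25)/ε. If x > N then |(6x + 1)/(5x + 8) − (6/5)| < (43/25)/x < ε.

N = (43/25)/ε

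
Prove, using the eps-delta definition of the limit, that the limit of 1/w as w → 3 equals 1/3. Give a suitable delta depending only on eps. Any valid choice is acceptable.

Fix eps > 0. We seek delta > 0 such that 0 < |w − 3| < delta implies |1/w − (1/3)| < eps.
|1/w − (1/3)| = |3 − w|/(3·|w|) = |w − 3|/(3|w|).
Restrict delta ≤ 3/2. Then |w − 3| < 3/2 gives |w| > 3/2, so 3|w| > 9/2.
Then |1/w − (1/3)| < |w − 3|/(9/2), which is < eps when |w − 3| < (9/2)eps.
Take delta = min(3/2, (9/2)eps). Then 0 < |w − 3| < delta gives both |w − 3| < 3/2 and |w − 3| < (9/2)eps, so |1/w − (1/3)| < eps.

delta = min(3/2, (9/2)eps)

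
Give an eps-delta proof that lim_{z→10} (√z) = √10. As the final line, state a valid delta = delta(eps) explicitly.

delta = min(10, √10·eps)

Suppose eps > 0. We want delta > 0 such that 0 < |z − 10| < delta implies |√z − √10| < eps.
Multiplying by the conjugate, |√z − √10| = |z − 10|/(√z + √10).
Restrict delta ≤ 10 so that |z − 10| < 10 forces z > 0, and then √z + √10 > √10.
Hence |√z − √10| < |z − 10|/√10, which is < eps once |z − 10| < √10·eps.
Take delta = min(10, √10·eps). If 0 < |z − 10| < delta then z > 0 and |√z − √10| < |z − 10|/√10 < eps.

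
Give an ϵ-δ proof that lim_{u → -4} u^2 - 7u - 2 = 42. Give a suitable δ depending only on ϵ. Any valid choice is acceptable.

δ = min(1, ϵ/16)

Fix ϵ > 0. We want δ > 0 such that 0 < |u + 4| < δ implies |(u^2 - 7u - 2) − 42| < ϵ.
(u^2 - 7u - 2) − 42 = u^2 - 7u - 44 = (u + 4)(u - 11).
So |(u^2 - 7u - 2) − 42| = |u + 4|·|u - 11|.
Require δ ≤ 1. Then |u + 4| < 1 gives |u| < 5, and by the triangle inequality |u - 11| ≤ 5 + 11 = 16.
Hence |(u^2 - 7u - 2) − 42| ≤ 16|u + 4| < ϵ provided |u + 4| < ϵ/16.
Take δ = min(1, ϵ/16). Then 0 < |u + 4| < δ gives both |u + 4| < 1 and |u + 4| < ϵ/16, so |(u^2 - 7u - 2) − 42| < ϵ.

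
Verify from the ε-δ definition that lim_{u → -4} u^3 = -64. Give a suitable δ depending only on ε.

δ = min(2, ε/76)

Let ε > 0 be given. We seek δ > 0 with 0 < |u + 4| < δ ⇒ |u^3 + 64| < ε.
Factor: u^3 + 64 = (u + 4)(u^2 - 4u + 16), so |u^3 + 64| = |u + 4|·|u^2 - 4u + 16|.
Restrict δ ≤ 2. Then |u + 4| < 2 gives |u| < 6, so by the triangle inequality |u^2 - 4u + 16| ≤ 6^2 + 4·6 + 16 = 76.
Hence |u^3 + 64| ≤ 76|u + 4|, which is < ε once |u + 4| < ε/76.
Take δ = min(2, ε/76). If 0 < |u + 4| < δ then both bounds hold and |u^3 + 64| ≤ 76|u + 4| < 76·(ε/76) = ε.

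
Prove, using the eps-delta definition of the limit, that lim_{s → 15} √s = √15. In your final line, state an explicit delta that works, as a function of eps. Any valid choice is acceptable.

Fix eps > 0. We want delta > 0 such that 0 < |s − 15| < delta implies |√s − √15| < eps.
Rationalise: √s − √15 = (s − 15)/(√s + √15), so |√s − √15| = |s − 15|/(√s + √15).
Restrict delta ≤ 15 so that |s − 15| < 15 forces s > 0, and then √s + √15 > √15.
Hence |√s − √15| < |s − 15|/√15, which is < eps once |s − 15| < √15·eps.
Take delta = min(15, √15·eps). If 0 < |s − 15| < delta then s > 0 and |√s − √15| < |s − 15|/√15 < eps.

delta = min(15, √15·eps)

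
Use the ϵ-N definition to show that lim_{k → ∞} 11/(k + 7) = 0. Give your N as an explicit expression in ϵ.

N = 11/ϵ

Let ϵ > 0 be given. For k ≥ 1, |11/(k + 7) − 0| = 11/(k + 7) ≤ 11/k.
We need 11/k < ϵ, i.e. k > 11/ϵ.
Take N = 11/ϵ. If k > N then |11/(k + 7)| ≤ 11/k < ϵ.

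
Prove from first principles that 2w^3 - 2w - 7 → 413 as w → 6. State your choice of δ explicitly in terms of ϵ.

δ = min(1, ϵ/252)

Fix ϵ > 0. We want δ > 0 such that 0 < |w − 6| < δ implies |(2w^3 - 2w - 7) − 413| < ϵ.
(2w^3 - 2w - 7) − 413 = 2w^3 - 2w - 420 = (w − 6)(2w^2 + 12w + 70).
So |(2w^3 - 2w - 7) − 413| = |w − 6|·|2w^2 + 12w + 70|.
Require δ ≤ 1. Then |w − 6| < 1 gives |w| < 7, and by the triangle inequality |2w^2 + 12w + 70| ≤ 2·7^2 + 12·7 + 70 = 252.
Hence |(2w^3 - 2w - 7) − 413| ≤ 252|w − 6| < ϵ provided |w − 6| < ϵ/252.
Choosing δ = min(1, ϵ/252) ensures both conditions, hence |(2w^3 - 2w - 7) − 413| < ϵ.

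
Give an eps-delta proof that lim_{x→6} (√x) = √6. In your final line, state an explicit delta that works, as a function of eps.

delta = min(6, √6·eps)

Fix eps > 0. We want delta > 0 such that 0 < |x − 6| < delta implies |√x − √6| < eps.
Rationalise: √x − √6 = (x − 6)/(√x + √6), so |√x − √6| = |x − 6|/(√x + √6).
Restrict delta ≤ 6 so that |x − 6| < 6 forces x > 0, and then √x + √6 > √6.
Hence |√x − √6| < |x − 6|/√6, which is < eps once |x − 6| < √6·eps.
Take delta = min(6, √6·eps). If 0 < |x − 6| < delta then x > 0 and |√x − √6| < |x − 6|/√6 < eps.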